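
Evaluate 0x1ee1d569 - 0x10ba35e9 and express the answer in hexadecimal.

Subtract column by column in base 16:
  9-9 → 0
  6-e → 8 (borrow)
  5-5-1 → f (borrow)
  d-3-1 → 9
  1-a → 7 (borrow)
  e-b-1 → 2
  e-0 → e
  1-1 → 0

0xe279f80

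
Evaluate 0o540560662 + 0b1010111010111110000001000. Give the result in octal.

0b1010111010111110000001000 = 0o127276010 in octal.
Add column by column in base 8, right to left:
  2+0 = 2
  6+1 = 7
  6+0 = 6
  0+6 = 6
  6+7 = 5 carry 1
  5+2+1 = 0 carry 1
  0+7+1 = 0 carry 1
  4+2+1 = 7
  5+1 = 6

0o670056672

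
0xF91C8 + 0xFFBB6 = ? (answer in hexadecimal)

0x1F8D7E

Add column by column in base 16, right to left:
  8+6 = E
  C+B = 7 carry 1
  1+B+1 = D
  9+F = 8 carry 1
  F+F+1 = F carry 1
  final carry 1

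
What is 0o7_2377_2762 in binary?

0b111010011111111010111110010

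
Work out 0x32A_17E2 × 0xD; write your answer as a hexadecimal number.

0x2923367A

Multiply each base-16 digit by 13, carrying:
  2×13 = 26 → write A carry 1
  E×13+1 = 183 → write 7 carry 11
  7×13+11 = 102 → write 6 carry 6
  1×13+6 = 19 → write 3 carry 1
  A×13+1 = 131 → write 3 carry 8
  2×13+8 = 34 → write 2 carry 2
  3×13+2 = 41 → write 9 carry 2
  remaining carry: 2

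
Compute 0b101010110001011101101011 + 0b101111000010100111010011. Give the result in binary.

Add column by column in base 2, right to left:
  1+1 = 0 carry 1
  1+1+1 = 1 carry 1
  0+0+1 = 1
  1+0 = 1
  0+1 = 1
  1+0 = 1
  1+1 = 0 carry 1
  0+1+1 = 0 carry 1
  1+1+1 = 1 carry 1
  1+0+1 = 0 carry 1
  1+0+1 = 0 carry 1
  0+1+1 = 0 carry 1
  1+0+1 = 0 carry 1
  0+1+1 = 0 carry 1
  0+0+1 = 1
  0+0 = 0
  1+0 = 1
  1+0 = 1
  0+1 = 1
  1+1 = 0 carry 1
  0+1+1 = 0 carry 1
  1+1+1 = 1 carry 1
  0+0+1 = 1
  1+1 = 0 carry 1
  final carry 1

0b1011001110100000100111110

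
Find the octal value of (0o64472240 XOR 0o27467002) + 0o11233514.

0o54250756

First 0o64472240 XOR 0o27467002 = 0o43015242.
Add column by column in base 8, right to left:
  2+4 = 6
  4+1 = 5
  2+5 = 7
  5+3 = 0 carry 1
  1+3+1 = 5
  0+2 = 2
  3+1 = 4
  4+1 = 5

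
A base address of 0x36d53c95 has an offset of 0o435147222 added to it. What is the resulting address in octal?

0o7322405447

0x36d53c95 = 0o6665236225 in octal.
Add column by column in base 8, right to left:
  5+2 = 7
  2+2 = 4
  2+2 = 4
  6+7 = 5 carry 1
  3+4+1 = 0 carry 1
  2+1+1 = 4
  5+5 = 2 carry 1
  6+3+1 = 2 carry 1
  6+4+1 = 3 carry 1
  6+0+1 = 7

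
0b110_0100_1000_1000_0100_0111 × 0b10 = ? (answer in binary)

Multiply each base-2 digit by 2, carrying:
  1×2 = 2 → write 0 carry 1
  1×2+1 = 3 → write 1 carry 1
  1×2+1 = 3 → write 1 carry 1
  0×2+1 = 1 → write 1
  0×2 = 0 → write 0
  0×2 = 0 → write 0
  1×2 = 2 → write 0 carry 1
  0×2+1 = 1 → write 1
  0×2 = 0 → write 0
  0×2 = 0 → write 0
  0×2 = 0 → write 0
  1×2 = 2 → write 0 carry 1
  0×2+1 = 1 → write 1
  0×2 = 0 → write 0
  0×2 = 0 → write 0
  1×2 = 2 → write 0 carry 1
  0×2+1 = 1 → write 1
  0×2 = 0 → write 0
  1×2 = 2 → write 0 carry 1
  0×2+1 = 1 → write 1
  0×2 = 0 → write 0
  1×2 = 2 → write 0 carry 1
  1×2+1 = 3 → write 1 carry 1
  remaining carry: 1

0b110010010001000010001110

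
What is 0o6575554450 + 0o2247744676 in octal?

0o11045521346

Add column by column in base 8, right to left:
  0+6 = 6
  5+7 = 4 carry 1
  4+6+1 = 3 carry 1
  4+4+1 = 1 carry 1
  5+4+1 = 2 carry 1
  5+7+1 = 5 carry 1
  5+7+1 = 5 carry 1
  7+4+1 = 4 carry 1
  5+2+1 = 0 carry 1
  6+2+1 = 1 carry 1
  final carry 1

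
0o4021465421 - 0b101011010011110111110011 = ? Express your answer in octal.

0b101011010011110111110011 = 0o53236763 in octal.
Subtract column by column in base 8:
  1-3 → 6 (borrow)
  2-6-1 → 3 (borrow)
  4-7-1 → 4 (borrow)
  5-6-1 → 6 (borrow)
  6-3-1 → 2
  4-2 → 2
  1-3 → 6 (borrow)
  2-5-1 → 4 (borrow)
  0-0-1 → 7 (borrow)
  4-0-1 → 3

0o3746226436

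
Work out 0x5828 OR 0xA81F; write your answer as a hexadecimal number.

0xF83F

OR each hex digit independently (no carries):
  5|A=F, 8|8=8, 2|1=3, 8|F=F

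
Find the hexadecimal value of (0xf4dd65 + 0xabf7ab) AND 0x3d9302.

Add column by column in base 16, right to left:
  5+b = 0 carry 1
  6+a+1 = 1 carry 1
  d+7+1 = 5 carry 1
  d+f+1 = d carry 1
  4+b+1 = 0 carry 1
  f+a+1 = a carry 1
  final carry 1
Sum = 0x1a0d510; now AND with 0x3d9302:
  1&0=0, a&3=2, 0&d=0, d&9=9, 5&3=1, 1&0=0, 0&2=0

0x209100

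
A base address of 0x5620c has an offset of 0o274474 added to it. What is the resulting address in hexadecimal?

0x6db48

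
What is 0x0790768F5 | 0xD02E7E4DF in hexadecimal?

OR each hex digit independently (no carries):
  0|D=D, 7|0=7, 9|2=B, 0|E=E, 7|7=7, 6|E=E, 8|4=C, F|D=F, 5|F=F

0xD7BE7ECFF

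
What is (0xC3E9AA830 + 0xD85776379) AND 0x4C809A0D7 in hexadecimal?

0xC0000081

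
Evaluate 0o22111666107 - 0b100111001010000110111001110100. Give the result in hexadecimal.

0x69FEFDD3

0o22111666107 = 0x91276C47 in hexadecimal.
0b100111001010000110111001110100 = 0x27286E74 in hexadecimal.
Subtract column by column in base 16:
  7-4 → 3
  4-7 → D (borrow)
  C-E-1 → D (borrow)
  6-6-1 → F (borrow)
  7-8-1 → E (borrow)
  2-2-1 → F (borrow)
  1-7-1 → 9 (borrow)
  9-2-1 → 6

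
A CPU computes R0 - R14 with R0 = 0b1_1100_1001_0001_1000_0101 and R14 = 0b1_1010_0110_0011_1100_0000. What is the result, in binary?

Subtract column by column in base 2:
  1-0 → 1
  0-0 → 0
  1-0 → 1
  0-0 → 0
  0-0 → 0
  0-0 → 0
  0-1 → 1 (borrow)
  1-1-1 → 1 (borrow)
  1-1-1 → 1 (borrow)
  0-1-1 → 0 (borrow)
  0-0-1 → 1 (borrow)
  0-0-1 → 1 (borrow)
  1-0-1 → 0
  0-1 → 1 (borrow)
  0-1-1 → 0 (borrow)
  1-0-1 → 0
  0-0 → 0
  0-1 → 1 (borrow)
  1-0-1 → 0
  1-1 → 0
  1-1 → 0

0b100010110111000101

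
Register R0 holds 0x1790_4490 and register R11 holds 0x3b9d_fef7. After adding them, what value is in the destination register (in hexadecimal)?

Add column by column in base 16, right to left:
  0+7 = 7
  9+f = 8 carry 1
  4+e+1 = 3 carry 1
  4+f+1 = 4 carry 1
  0+d+1 = e
  9+9 = 2 carry 1
  7+b+1 = 3 carry 1
  1+3+1 = 5

0x532e4387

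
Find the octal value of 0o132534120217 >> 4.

0o5525605010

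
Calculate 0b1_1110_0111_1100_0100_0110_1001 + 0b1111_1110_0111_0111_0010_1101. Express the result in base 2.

0b10111001100011101110010110

Add column by column in base 2, right to left:
  1+1 = 0 carry 1
  0+0+1 = 1
  0+1 = 1
  1+1 = 0 carry 1
  0+0+1 = 1
  1+1 = 0 carry 1
  1+0+1 = 0 carry 1
  0+0+1 = 1
  0+1 = 1
  0+1 = 1
  1+1 = 0 carry 1
  0+0+1 = 1
  0+1 = 1
  0+1 = 1
  1+1 = 0 carry 1
  1+0+1 = 0 carry 1
  1+0+1 = 0 carry 1
  1+1+1 = 1 carry 1
  1+1+1 = 1 carry 1
  0+1+1 = 0 carry 1
  0+1+1 = 0 carry 1
  1+1+1 = 1 carry 1
  1+1+1 = 1 carry 1
  1+1+1 = 1 carry 1
  1+0+1 = 0 carry 1
  final carry 1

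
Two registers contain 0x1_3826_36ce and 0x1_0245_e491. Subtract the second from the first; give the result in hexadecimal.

Subtract column by column in base 16:
  e-1 → d
  c-9 → 3
  6-4 → 2
  3-e → 5 (borrow)
  6-5-1 → 0
  2-4 → e (borrow)
  8-2-1 → 5
  3-0 → 3
  1-1 → 0

0x35e0523d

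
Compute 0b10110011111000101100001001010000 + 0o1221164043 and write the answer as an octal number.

0b10110011111000101100001001010000 = 0o26370541120 in octal.
Add column by column in base 8, right to left:
  0+3 = 3
  2+4 = 6
  1+0 = 1
  1+4 = 5
  4+6 = 2 carry 1
  5+1+1 = 7
  0+1 = 1
  7+2 = 1 carry 1
  3+2+1 = 6
  6+1 = 7
  2+0 = 2

0o27611725163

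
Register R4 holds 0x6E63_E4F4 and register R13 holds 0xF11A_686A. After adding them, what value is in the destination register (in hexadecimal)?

0x15F7E4D5E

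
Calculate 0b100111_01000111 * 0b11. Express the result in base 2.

0b111010111010101

Multiply each base-2 digit by 3, carrying:
  1×3 = 3 → write 1 carry 1
  1×3+1 = 4 → write 0 carry 2
  1×3+2 = 5 → write 1 carry 2
  0×3+2 = 2 → write 0 carry 1
  0×3+1 = 1 → write 1
  0×3 = 0 → write 0
  1×3 = 3 → write 1 carry 1
  0×3+1 = 1 → write 1
  1×3 = 3 → write 1 carry 1
  1×3+1 = 4 → write 0 carry 2
  1×3+2 = 5 → write 1 carry 2
  0×3+2 = 2 → write 0 carry 1
  0×3+1 = 1 → write 1
  1×3 = 3 → write 1 carry 1
  remaining carry: 1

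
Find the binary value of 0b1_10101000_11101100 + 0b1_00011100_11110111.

Add column by column in base 2, right to left:
  0+1 = 1
  0+1 = 1
  1+1 = 0 carry 1
  1+0+1 = 0 carry 1
  0+1+1 = 0 carry 1
  1+1+1 = 1 carry 1
  1+1+1 = 1 carry 1
  1+1+1 = 1 carry 1
  0+0+1 = 1
  0+0 = 0
  0+1 = 1
  1+1 = 0 carry 1
  0+1+1 = 0 carry 1
  1+0+1 = 0 carry 1
  0+0+1 = 1
  1+0 = 1
  1+1 = 0 carry 1
  final carry 1

0b101100010111100011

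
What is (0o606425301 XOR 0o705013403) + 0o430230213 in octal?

First 0o606425301 XOR 0o705013403 = 0o103436702.
Add column by column in base 8, right to left:
  2+3 = 5
  0+1 = 1
  7+2 = 1 carry 1
  6+0+1 = 7
  3+3 = 6
  4+2 = 6
  3+0 = 3
  0+3 = 3
  1+4 = 5

0o533667115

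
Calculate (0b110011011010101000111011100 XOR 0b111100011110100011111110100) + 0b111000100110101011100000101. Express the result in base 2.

First 0b110011011010101000111011100 XOR 0b111100011110100011111110100 = 0b001111000100001011000101000.
Add column by column in base 2, right to left:
  0+1 = 1
  0+0 = 0
  0+1 = 1
  1+0 = 1
  0+0 = 0
  1+0 = 1
  0+0 = 0
  0+0 = 0
  0+1 = 1
  1+1 = 0 carry 1
  1+1+1 = 1 carry 1
  0+0+1 = 1
  1+1 = 0 carry 1
  0+0+1 = 1
  0+1 = 1
  0+0 = 0
  0+1 = 1
  1+1 = 0 carry 1
  0+0+1 = 1
  0+0 = 0
  0+1 = 1
  1+0 = 1
  1+0 = 1
  1+0 = 1
  1+1 = 0 carry 1
  0+1+1 = 0 carry 1
  0+1+1 = 0 carry 1
  final carry 1

0b1000111101010110110100101101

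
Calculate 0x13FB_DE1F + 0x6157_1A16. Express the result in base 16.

0x7552F835

Add column by column in base 16, right to left:
  F+6 = 5 carry 1
  1+1+1 = 3
  E+A = 8 carry 1
  D+1+1 = F
  B+7 = 2 carry 1
  F+5+1 = 5 carry 1
  3+1+1 = 5
  1+6 = 7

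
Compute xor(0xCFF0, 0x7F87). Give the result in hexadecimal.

XOR each hex digit independently (no carries):
  C^7=B, F^F=0, F^8=7, 0^7=7

0xB077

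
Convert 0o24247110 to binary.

Each octal digit is 3 bits: 2=010 4=100 2=010 4=100 7=111 1=001 1=001 0=000.

0b10100010100111001001000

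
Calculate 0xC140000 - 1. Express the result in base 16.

0xC13FFFF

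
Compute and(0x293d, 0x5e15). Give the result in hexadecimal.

0x0815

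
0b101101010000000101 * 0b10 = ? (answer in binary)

Multiply each base-2 digit by 2, carrying:
  1×2 = 2 → write 0 carry 1
  0×2+1 = 1 → write 1
  1×2 = 2 → write 0 carry 1
  0×2+1 = 1 → write 1
  0×2 = 0 → write 0
  0×2 = 0 → write 0
  0×2 = 0 → write 0
  0×2 = 0 → write 0
  0×2 = 0 → write 0
  0×2 = 0 → write 0
  1×2 = 2 → write 0 carry 1
  0×2+1 = 1 → write 1
  1×2 = 2 → write 0 carry 1
  0×2+1 = 1 → write 1
  1×2 = 2 → write 0 carry 1
  1×2+1 = 3 → write 1 carry 1
  0×2+1 = 1 → write 1
  1×2 = 2 → write 0 carry 1
  remaining carry: 1

0b1011010100000001010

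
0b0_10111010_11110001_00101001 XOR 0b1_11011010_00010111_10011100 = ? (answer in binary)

XOR bit by bit (1 where the bits differ):
  0101110101111000100101001
^ 1110110100001011110011100
= 1011000001110011010110101

0b1011000001110011010110101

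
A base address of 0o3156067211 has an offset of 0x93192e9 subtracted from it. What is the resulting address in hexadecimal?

0x1086dba0

0o3156067211 = 0x19b86e89 in hexadecimal.
Subtract column by column in base 16:
  9-9 → 0
  8-e → a (borrow)
  e-2-1 → b
  6-9 → d (borrow)
  8-1-1 → 6
  b-3 → 8
  9-9 → 0
  1-0 → 1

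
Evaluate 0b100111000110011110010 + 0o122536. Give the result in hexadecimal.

0x143250

0b100111000110011110010 = 0x138CF2 in hexadecimal.
0o122536 = 0xA55E in hexadecimal.
Add column by column in base 16, right to left:
  2+E = 0 carry 1
  F+5+1 = 5 carry 1
  C+5+1 = 2 carry 1
  8+A+1 = 3 carry 1
  3+0+1 = 4
  1+0 = 1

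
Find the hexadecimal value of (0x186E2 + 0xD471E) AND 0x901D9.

Add column by column in base 16, right to left:
  2+E = 0 carry 1
  E+1+1 = 0 carry 1
  6+7+1 = E
  8+4 = C
  1+D = E
Sum = 0xECE00; now AND with 0x901D9:
  E&9=8, C&0=0, E&1=0, 0&D=0, 0&9=0

0x80000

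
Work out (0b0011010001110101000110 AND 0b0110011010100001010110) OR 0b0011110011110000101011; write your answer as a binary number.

0b11110011110001101111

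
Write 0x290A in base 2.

Expand each hex digit to 4 bits: 2=0010 9=1001 0=0000 A=1010.

0b10100100001010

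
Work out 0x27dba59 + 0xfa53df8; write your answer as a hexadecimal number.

Add column by column in base 16, right to left:
  9+8 = 1 carry 1
  5+f+1 = 5 carry 1
  a+d+1 = 8 carry 1
  b+3+1 = f
  d+5 = 2 carry 1
  7+a+1 = 2 carry 1
  2+f+1 = 2 carry 1
  final carry 1

0x1222f851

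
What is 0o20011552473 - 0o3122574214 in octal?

Subtract column by column in base 8:
  3-4 → 7 (borrow)
  7-1-1 → 5
  4-2 → 2
  2-4 → 6 (borrow)
  5-7-1 → 5 (borrow)
  5-5-1 → 7 (borrow)
  1-2-1 → 6 (borrow)
  1-2-1 → 6 (borrow)
  0-1-1 → 6 (borrow)
  0-3-1 → 4 (borrow)
  2-0-1 → 1

0o14666756257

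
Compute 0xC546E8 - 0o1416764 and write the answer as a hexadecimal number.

0xBF28F4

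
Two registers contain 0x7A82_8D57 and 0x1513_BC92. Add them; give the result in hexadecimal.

0x8F9649E9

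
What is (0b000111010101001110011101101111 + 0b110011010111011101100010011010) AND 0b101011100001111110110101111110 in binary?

Add column by column in base 2, right to left:
  1+0 = 1
  1+1 = 0 carry 1
  1+0+1 = 0 carry 1
  1+1+1 = 1 carry 1
  0+1+1 = 0 carry 1
  1+0+1 = 0 carry 1
  1+0+1 = 0 carry 1
  0+1+1 = 0 carry 1
  1+0+1 = 0 carry 1
  1+0+1 = 0 carry 1
  1+0+1 = 0 carry 1
  0+1+1 = 0 carry 1
  0+1+1 = 0 carry 1
  1+0+1 = 0 carry 1
  1+1+1 = 1 carry 1
  1+1+1 = 1 carry 1
  0+1+1 = 0 carry 1
  0+0+1 = 1
  1+1 = 0 carry 1
  0+1+1 = 0 carry 1
  1+1+1 = 1 carry 1
  0+0+1 = 1
  1+1 = 0 carry 1
  0+0+1 = 1
  1+1 = 0 carry 1
  1+1+1 = 1 carry 1
  1+0+1 = 0 carry 1
  0+0+1 = 1
  0+1 = 1
  0+1 = 1
Sum = 0b111010101100101100000000001001; now AND with 0b101011100001111110110101111110:
  111010101100101100000000001001
& 101011100001111110110101111110
= 101010100000101100000000001000

0b101010100000101100000000001000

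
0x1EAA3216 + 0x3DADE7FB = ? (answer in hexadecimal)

0x5C581A11

Add column by column in base 16, right to left:
  6+B = 1 carry 1
  1+F+1 = 1 carry 1
  2+7+1 = A
  3+E = 1 carry 1
  A+D+1 = 8 carry 1
  A+A+1 = 5 carry 1
  E+D+1 = C carry 1
  1+3+1 = 5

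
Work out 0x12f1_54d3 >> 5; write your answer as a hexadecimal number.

5 bits is not a whole number of base-16 digits; in binary: 10010111100010101010011010011 >> 5 = 100101111000101010100110.

0x978aa6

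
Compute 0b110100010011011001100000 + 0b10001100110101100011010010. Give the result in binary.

0b11000001001000111100110010

Add column by column in base 2, right to left:
  0+0 = 0
  0+1 = 1
  0+0 = 0
  0+0 = 0
  0+1 = 1
  1+0 = 1
  1+1 = 0 carry 1
  0+1+1 = 0 carry 1
  0+0+1 = 1
  1+0 = 1
  1+0 = 1
  0+1 = 1
  1+1 = 0 carry 1
  1+0+1 = 0 carry 1
  0+1+1 = 0 carry 1
  0+0+1 = 1
  1+1 = 0 carry 1
  0+1+1 = 0 carry 1
  0+0+1 = 1
  0+0 = 0
  1+1 = 0 carry 1
  0+1+1 = 0 carry 1
  1+0+1 = 0 carry 1
  1+0+1 = 0 carry 1
  0+0+1 = 1
  0+1 = 1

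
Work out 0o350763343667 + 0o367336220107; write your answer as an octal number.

0o740321563776

Add column by column in base 8, right to left:
  7+7 = 6 carry 1
  6+0+1 = 7
  6+1 = 7
  3+0 = 3
  4+2 = 6
  3+2 = 5
  3+6 = 1 carry 1
  6+3+1 = 2 carry 1
  7+3+1 = 3 carry 1
  0+7+1 = 0 carry 1
  5+6+1 = 4 carry 1
  3+3+1 = 7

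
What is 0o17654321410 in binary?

0b1111110101100011010001100001000

Each octal digit is 3 bits: 1=001 7=111 6=110 5=101 4=100 3=011 2=010 1=001 4=100 1=001 0=000.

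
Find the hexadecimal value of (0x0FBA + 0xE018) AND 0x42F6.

0x42D2

Add column by column in base 16, right to left:
  A+8 = 2 carry 1
  B+1+1 = D
  F+0 = F
  0+E = E
Sum = 0xEFD2; now AND with 0x42F6:
  E&4=4, F&2=2, D&F=D, 2&6=2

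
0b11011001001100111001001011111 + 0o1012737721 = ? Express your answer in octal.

0o4324431060

0b11011001001100111001001011111 = 0o3311471137 in octal.
Add column by column in base 8, right to left:
  7+1 = 0 carry 1
  3+2+1 = 6
  1+7 = 0 carry 1
  1+7+1 = 1 carry 1
  7+3+1 = 3 carry 1
  4+7+1 = 4 carry 1
  1+2+1 = 4
  1+1 = 2
  3+0 = 3
  3+1 = 4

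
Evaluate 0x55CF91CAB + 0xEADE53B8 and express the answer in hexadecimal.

Add column by column in base 16, right to left:
  B+8 = 3 carry 1
  A+B+1 = 6 carry 1
  C+3+1 = 0 carry 1
  1+5+1 = 7
  9+E = 7 carry 1
  F+D+1 = D carry 1
  C+A+1 = 7 carry 1
  5+E+1 = 4 carry 1
  5+0+1 = 6

0x647D77063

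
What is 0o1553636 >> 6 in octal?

0o15536

Shifting right by 6 bits = 2 oct digits: drop the last 2.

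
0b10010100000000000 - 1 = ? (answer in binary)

The trailing 11 digits are 0, so subtracting 1 borrows through: they become 1 and the next digit up decrements.

0b10010011111111111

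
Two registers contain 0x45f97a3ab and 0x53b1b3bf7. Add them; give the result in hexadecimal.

Add column by column in base 16, right to left:
  b+7 = 2 carry 1
  a+f+1 = a carry 1
  3+b+1 = f
  a+3 = d
  7+b = 2 carry 1
  9+1+1 = b
  f+b = a carry 1
  5+3+1 = 9
  4+5 = 9

0x99ab2dfa2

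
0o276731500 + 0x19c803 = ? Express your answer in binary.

0o276731500 = 0b10111110111011001101000000 in binary.
0x19c803 = 0b110011100100000000011 in binary.
Add column by column in base 2, right to left:
  0+1 = 1
  0+1 = 1
  0+0 = 0
  0+0 = 0
  0+0 = 0
  0+0 = 0
  1+0 = 1
  0+0 = 0
  1+0 = 1
  1+0 = 1
  0+0 = 0
  0+1 = 1
  1+0 = 1
  1+0 = 1
  0+1 = 1
  1+1 = 0 carry 1
  1+1+1 = 1 carry 1
  1+0+1 = 0 carry 1
  0+0+1 = 1
  1+1 = 0 carry 1
  1+1+1 = 1 carry 1
  1+0+1 = 0 carry 1
  1+0+1 = 0 carry 1
  1+0+1 = 0 carry 1
  0+0+1 = 1
  1+0 = 1

0b11000101010111101101000011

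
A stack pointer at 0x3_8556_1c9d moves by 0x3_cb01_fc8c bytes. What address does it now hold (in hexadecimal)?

Add column by column in base 16, right to left:
  d+c = 9 carry 1
  9+8+1 = 2 carry 1
  c+c+1 = 9 carry 1
  1+f+1 = 1 carry 1
  6+1+1 = 8
  5+0 = 5
  5+b = 0 carry 1
  8+c+1 = 5 carry 1
  3+3+1 = 7

0x750581929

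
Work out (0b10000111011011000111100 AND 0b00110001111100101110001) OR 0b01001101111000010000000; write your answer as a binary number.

0b10000111011011000111100 AND 0b00110001111100101110001 = 0b00000001011000000110000.
Then OR with 0b01001101111000010000000.

0b1001101111000010110000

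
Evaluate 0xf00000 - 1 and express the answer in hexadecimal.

The trailing 5 digits are 0, so subtracting 1 borrows through: they become F and the next digit up decrements.

0xefffff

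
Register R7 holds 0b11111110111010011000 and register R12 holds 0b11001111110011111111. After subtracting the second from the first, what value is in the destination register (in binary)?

Subtract column by column in base 2:
  0-1 → 1 (borrow)
  0-1-1 → 0 (borrow)
  0-1-1 → 0 (borrow)
  1-1-1 → 1 (borrow)
  1-1-1 → 1 (borrow)
  0-1-1 → 0 (borrow)
  0-1-1 → 0 (borrow)
  1-1-1 → 1 (borrow)
  0-0-1 → 1 (borrow)
  1-0-1 → 0
  1-1 → 0
  1-1 → 0
  0-1 → 1 (borrow)
  1-1-1 → 1 (borrow)
  1-1-1 → 1 (borrow)
  1-1-1 → 1 (borrow)
  1-0-1 → 0
  1-0 → 1
  1-1 → 0
  1-1 → 0

0b101111000110011001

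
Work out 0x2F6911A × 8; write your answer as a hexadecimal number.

0x17B488D0

Multiply each base-16 digit by 8, carrying:
  A×8 = 80 → write 0 carry 5
  1×8+5 = 13 → write D
  1×8 = 8 → write 8
  9×8 = 72 → write 8 carry 4
  6×8+4 = 52 → write 4 carry 3
  F×8+3 = 123 → write B carry 7
  2×8+7 = 23 → write 7 carry 1
  remaining carry: 1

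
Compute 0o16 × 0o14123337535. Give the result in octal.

0o252220073426

Multiply each base-8 digit by 14, carrying:
  5×14 = 70 → write 6 carry 8
  3×14+8 = 50 → write 2 carry 6
  5×14+6 = 76 → write 4 carry 9
  7×14+9 = 107 → write 3 carry 13
  3×14+13 = 55 → write 7 carry 6
  3×14+6 = 48 → write 0 carry 6
  3×14+6 = 48 → write 0 carry 6
  2×14+6 = 34 → write 2 carry 4
  1×14+4 = 18 → write 2 carry 2
  4×14+2 = 58 → write 2 carry 7
  1×14+7 = 21 → write 5 carry 2
  remaining carry: 2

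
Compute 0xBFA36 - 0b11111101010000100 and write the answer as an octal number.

0xBFA36 = 0o2775066 in octal.
0b11111101010000100 = 0o375204 in octal.
Subtract column by column in base 8:
  6-4 → 2
  6-0 → 6
  0-2 → 6 (borrow)
  5-5-1 → 7 (borrow)
  7-7-1 → 7 (borrow)
  7-3-1 → 3
  2-0 → 2

0o2377662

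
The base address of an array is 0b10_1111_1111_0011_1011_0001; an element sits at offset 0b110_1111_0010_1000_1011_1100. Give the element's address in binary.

0b100111110001110001101101

Add column by column in base 2, right to left:
  1+0 = 1
  0+0 = 0
  0+1 = 1
  0+1 = 1
  1+1 = 0 carry 1
  1+1+1 = 1 carry 1
  0+0+1 = 1
  1+1 = 0 carry 1
  1+0+1 = 0 carry 1
  1+0+1 = 0 carry 1
  0+0+1 = 1
  0+1 = 1
  1+0 = 1
  1+1 = 0 carry 1
  1+0+1 = 0 carry 1
  1+0+1 = 0 carry 1
  1+1+1 = 1 carry 1
  1+1+1 = 1 carry 1
  1+1+1 = 1 carry 1
  1+1+1 = 1 carry 1
  0+0+1 = 1
  1+1 = 0 carry 1
  0+1+1 = 0 carry 1
  final carry 1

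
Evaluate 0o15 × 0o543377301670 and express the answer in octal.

0o11015367730130

Multiply each base-8 digit by 13, carrying:
  0×13 = 0 → write 0
  7×13 = 91 → write 3 carry 11
  6×13+11 = 89 → write 1 carry 11
  1×13+11 = 24 → write 0 carry 3
  0×13+3 = 3 → write 3
  3×13 = 39 → write 7 carry 4
  7×13+4 = 95 → write 7 carry 11
  7×13+11 = 102 → write 6 carry 12
  3×13+12 = 51 → write 3 carry 6
  3×13+6 = 45 → write 5 carry 5
  4×13+5 = 57 → write 1 carry 7
  5×13+7 = 72 → write 0 carry 9
  remaining carry: 11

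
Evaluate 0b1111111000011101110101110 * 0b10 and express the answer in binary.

0b11111110000111011101011100

Multiply each base-2 digit by 2, carrying:
  0×2 = 0 → write 0
  1×2 = 2 → write 0 carry 1
  1×2+1 = 3 → write 1 carry 1
  1×2+1 = 3 → write 1 carry 1
  0×2+1 = 1 → write 1
  1×2 = 2 → write 0 carry 1
  0×2+1 = 1 → write 1
  1×2 = 2 → write 0 carry 1
  1×2+1 = 3 → write 1 carry 1
  1×2+1 = 3 → write 1 carry 1
  0×2+1 = 1 → write 1
  1×2 = 2 → write 0 carry 1
  1×2+1 = 3 → write 1 carry 1
  1×2+1 = 3 → write 1 carry 1
  0×2+1 = 1 → write 1
  0×2 = 0 → write 0
  0×2 = 0 → write 0
  0×2 = 0 → write 0
  1×2 = 2 → write 0 carry 1
  1×2+1 = 3 → write 1 carry 1
  1×2+1 = 3 → write 1 carry 1
  1×2+1 = 3 → write 1 carry 1
  1×2+1 = 3 → write 1 carry 1
  1×2+1 = 3 → write 1 carry 1
  1×2+1 = 3 → write 1 carry 1
  remaining carry: 1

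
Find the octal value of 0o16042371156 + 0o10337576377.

0o26402167555

Add column by column in base 8, right to left:
  6+7 = 5 carry 1
  5+7+1 = 5 carry 1
  1+3+1 = 5
  1+6 = 7
  7+7 = 6 carry 1
  3+5+1 = 1 carry 1
  2+7+1 = 2 carry 1
  4+3+1 = 0 carry 1
  0+3+1 = 4
  6+0 = 6
  1+1 = 2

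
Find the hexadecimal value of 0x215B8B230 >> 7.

0x42B7164

7 bits is not a whole number of base-16 digits; in binary: 1000010101101110001011001000110000 >> 7 = 100001010110111000101100100.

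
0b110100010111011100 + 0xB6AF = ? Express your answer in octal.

0o776213

0b110100010111011100 = 0o642734 in octal.
0xB6AF = 0o133257 in octal.
Add column by column in base 8, right to left:
  4+7 = 3 carry 1
  3+5+1 = 1 carry 1
  7+2+1 = 2 carry 1
  2+3+1 = 6
  4+3 = 7
  6+1 = 7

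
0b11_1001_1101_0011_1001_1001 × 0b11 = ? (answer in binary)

0b101011010111101011001011

Multiply each base-2 digit by 3, carrying:
  1×3 = 3 → write 1 carry 1
  0×3+1 = 1 → write 1
  0×3 = 0 → write 0
  1×3 = 3 → write 1 carry 1
  1×3+1 = 4 → write 0 carry 2
  0×3+2 = 2 → write 0 carry 1
  0×3+1 = 1 → write 1
  1×3 = 3 → write 1 carry 1
  1×3+1 = 4 → write 0 carry 2
  1×3+2 = 5 → write 1 carry 2
  0×3+2 = 2 → write 0 carry 1
  0×3+1 = 1 → write 1
  1×3 = 3 → write 1 carry 1
  0×3+1 = 1 → write 1
  1×3 = 3 → write 1 carry 1
  1×3+1 = 4 → write 0 carry 2
  1×3+2 = 5 → write 1 carry 2
  0×3+2 = 2 → write 0 carry 1
  0×3+1 = 1 → write 1
  1×3 = 3 → write 1 carry 1
  1×3+1 = 4 → write 0 carry 2
  1×3+2 = 5 → write 1 carry 2
  remaining carry: 10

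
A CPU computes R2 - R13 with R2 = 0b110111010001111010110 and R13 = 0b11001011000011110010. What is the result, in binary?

0b11101111001011100100

Subtract column by column in base 2:
  0-0 → 0
  1-1 → 0
  1-0 → 1
  0-0 → 0
  1-1 → 0
  0-1 → 1 (borrow)
  1-1-1 → 1 (borrow)
  1-1-1 → 1 (borrow)
  1-0-1 → 0
  1-0 → 1
  0-0 → 0
  0-0 → 0
  0-1 → 1 (borrow)
  1-1-1 → 1 (borrow)
  0-0-1 → 1 (borrow)
  1-1-1 → 1 (borrow)
  1-0-1 → 0
  1-0 → 1
  0-1 → 1 (borrow)
  1-1-1 → 1 (borrow)
  1-0-1 → 0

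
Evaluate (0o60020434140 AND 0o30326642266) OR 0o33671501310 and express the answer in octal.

0o33671501350

0o60020434140 AND 0o30326642266 = 0o20020400040.
Then OR with 0o33671501310.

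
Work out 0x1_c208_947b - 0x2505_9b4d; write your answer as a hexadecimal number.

Subtract column by column in base 16:
  b-d → e (borrow)
  7-4-1 → 2
  4-b → 9 (borrow)
  9-9-1 → f (borrow)
  8-5-1 → 2
  0-0 → 0
  2-5 → d (borrow)
  c-2-1 → 9
  1-0 → 1

0x19d02f92e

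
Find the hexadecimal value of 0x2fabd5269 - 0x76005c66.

0x284bcf603

Subtract column by column in base 16:
  9-6 → 3
  6-6 → 0
  2-c → 6 (borrow)
  5-5-1 → f (borrow)
  d-0-1 → c
  b-0 → b
  a-6 → 4
  f-7 → 8
  2-0 → 2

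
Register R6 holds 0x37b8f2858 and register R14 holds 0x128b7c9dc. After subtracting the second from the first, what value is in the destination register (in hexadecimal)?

0x252d75e7c

Subtract column by column in base 16:
  8-c → c (borrow)
  5-d-1 → 7 (borrow)
  8-9-1 → e (borrow)
  2-c-1 → 5 (borrow)
  f-7-1 → 7
  8-b → d (borrow)
  b-8-1 → 2
  7-2 → 5
  3-1 → 2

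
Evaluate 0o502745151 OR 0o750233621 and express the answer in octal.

0o752777771

OR each oct digit independently (no carries):
  5|7=7, 0|5=5, 2|0=2, 7|2=7, 4|3=7, 5|3=7, 1|6=7, 5|2=7, 1|1=1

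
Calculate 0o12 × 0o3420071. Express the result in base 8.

Multiply each base-8 digit by 10, carrying:
  1×10 = 10 → write 2 carry 1
  7×10+1 = 71 → write 7 carry 8
  0×10+8 = 8 → write 0 carry 1
  0×10+1 = 1 → write 1
  2×10 = 20 → write 4 carry 2
  4×10+2 = 42 → write 2 carry 5
  3×10+5 = 35 → write 3 carry 4
  remaining carry: 4

0o43241072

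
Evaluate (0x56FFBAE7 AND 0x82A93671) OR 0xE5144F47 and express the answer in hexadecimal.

0x56FFBAE7 AND 0x82A93671 = 0x02A93261.
Then OR with 0xE5144F47.

0xE7BD7F67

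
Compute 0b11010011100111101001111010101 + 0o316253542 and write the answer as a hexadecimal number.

0x1DAD2B37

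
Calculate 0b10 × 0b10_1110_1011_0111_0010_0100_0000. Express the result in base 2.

0b101110101101110010010000000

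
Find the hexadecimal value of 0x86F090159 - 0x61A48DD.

0x868EEB87C

Subtract column by column in base 16:
  9-D → C (borrow)
  5-D-1 → 7 (borrow)
  1-8-1 → 8 (borrow)
  0-4-1 → B (borrow)
  9-A-1 → E (borrow)
  0-1-1 → E (borrow)
  F-6-1 → 8
  6-0 → 6
  8-0 → 8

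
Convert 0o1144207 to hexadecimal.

0x4c887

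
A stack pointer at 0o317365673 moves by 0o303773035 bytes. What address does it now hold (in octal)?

Add column by column in base 8, right to left:
  3+5 = 0 carry 1
  7+3+1 = 3 carry 1
  6+0+1 = 7
  5+3 = 0 carry 1
  6+7+1 = 6 carry 1
  3+7+1 = 3 carry 1
  7+3+1 = 3 carry 1
  1+0+1 = 2
  3+3 = 6

0o623360730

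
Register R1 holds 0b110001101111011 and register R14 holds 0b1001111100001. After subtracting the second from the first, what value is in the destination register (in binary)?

0b100111110011010

Subtract column by column in base 2:
  1-1 → 0
  1-0 → 1
  0-0 → 0
  1-0 → 1
  1-0 → 1
  1-1 → 0
  1-1 → 0
  0-1 → 1 (borrow)
  1-1-1 → 1 (borrow)
  1-1-1 → 1 (borrow)
  0-0-1 → 1 (borrow)
  0-0-1 → 1 (borrow)
  0-1-1 → 0 (borrow)
  1-0-1 → 0
  1-0 → 1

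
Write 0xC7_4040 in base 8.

0o61640100

Expand each hex digit to 4 bits: C=1100 7=0111 4=0100 0=0000 4=0100 0=0000.
Group the bits in threes: 110 001 110 100 000 001 000 000 → 61640100.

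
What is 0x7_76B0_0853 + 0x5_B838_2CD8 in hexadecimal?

Add column by column in base 16, right to left:
  3+8 = B
  5+D = 2 carry 1
  8+C+1 = 5 carry 1
  0+2+1 = 3
  0+8 = 8
  B+3 = E
  6+8 = E
  7+B = 2 carry 1
  7+5+1 = D

0xD2EE8352B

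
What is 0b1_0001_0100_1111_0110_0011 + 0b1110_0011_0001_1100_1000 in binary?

0b111111000000100101011

Add column by column in base 2, right to left:
  1+0 = 1
  1+0 = 1
  0+0 = 0
  0+1 = 1
  0+0 = 0
  1+0 = 1
  1+1 = 0 carry 1
  0+1+1 = 0 carry 1
  1+1+1 = 1 carry 1
  1+0+1 = 0 carry 1
  1+0+1 = 0 carry 1
  1+0+1 = 0 carry 1
  0+1+1 = 0 carry 1
  0+1+1 = 0 carry 1
  1+0+1 = 0 carry 1
  0+0+1 = 1
  1+0 = 1
  0+1 = 1
  0+1 = 1
  0+1 = 1
  1+0 = 1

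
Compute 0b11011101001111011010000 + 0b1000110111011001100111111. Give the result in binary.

0b1100010100101001000001111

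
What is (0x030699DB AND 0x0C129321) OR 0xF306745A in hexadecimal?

0xF306F55B

0x030699DB AND 0x0C129321 = 0x00029101.
Then OR with 0xF306745A.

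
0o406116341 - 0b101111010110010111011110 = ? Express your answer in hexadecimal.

0o406116341 = 0x4189ce1 in hexadecimal.
0b101111010110010111011110 = 0xbd65de in hexadecimal.
Subtract column by column in base 16:
  1-e → 3 (borrow)
  e-d-1 → 0
  c-5 → 7
  9-6 → 3
  8-d → b (borrow)
  1-b-1 → 5 (borrow)
  4-0-1 → 3

0x35b3703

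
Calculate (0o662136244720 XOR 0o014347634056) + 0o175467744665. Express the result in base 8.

First 0o662136244720 XOR 0o014347634056 = 0o676271470776.
Add column by column in base 8, right to left:
  6+5 = 3 carry 1
  7+6+1 = 6 carry 1
  7+6+1 = 6 carry 1
  0+4+1 = 5
  7+4 = 3 carry 1
  4+7+1 = 4 carry 1
  1+7+1 = 1 carry 1
  7+6+1 = 6 carry 1
  2+4+1 = 7
  6+5 = 3 carry 1
  7+7+1 = 7 carry 1
  6+1+1 = 0 carry 1
  final carry 1

0o1073761435663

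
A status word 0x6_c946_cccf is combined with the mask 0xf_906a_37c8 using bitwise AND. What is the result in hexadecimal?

0x6804204c8

AND each hex digit independently (no carries):
  6&f=6, c&9=8, 9&0=0, 4&6=4, 6&a=2, c&3=0, c&7=4, c&c=c, f&8=8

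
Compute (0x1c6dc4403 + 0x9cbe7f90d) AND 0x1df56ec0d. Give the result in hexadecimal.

0x192442c00

Add column by column in base 16, right to left:
  3+d = 0 carry 1
  0+0+1 = 1
  4+9 = d
  4+f = 3 carry 1
  c+7+1 = 4 carry 1
  d+e+1 = c carry 1
  6+b+1 = 2 carry 1
  c+c+1 = 9 carry 1
  1+9+1 = b
Sum = 0xb92c43d10; now AND with 0x1df56ec0d:
  b&1=1, 9&d=9, 2&f=2, c&5=4, 4&6=4, 3&e=2, d&c=c, 1&0=0, 0&d=0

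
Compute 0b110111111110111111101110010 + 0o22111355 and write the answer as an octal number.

0b110111111110111111101110010 = 0o677677562 in octal.
Add column by column in base 8, right to left:
  2+5 = 7
  6+5 = 3 carry 1
  5+3+1 = 1 carry 1
  7+1+1 = 1 carry 1
  7+1+1 = 1 carry 1
  6+1+1 = 0 carry 1
  7+2+1 = 2 carry 1
  7+2+1 = 2 carry 1
  6+0+1 = 7

0o722011137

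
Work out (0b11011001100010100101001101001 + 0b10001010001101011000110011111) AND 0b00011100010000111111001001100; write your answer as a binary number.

0b111110000001000

Add column by column in base 2, right to left:
  1+1 = 0 carry 1
  0+1+1 = 0 carry 1
  0+1+1 = 0 carry 1
  1+1+1 = 1 carry 1
  0+1+1 = 0 carry 1
  1+0+1 = 0 carry 1
  1+0+1 = 0 carry 1
  0+1+1 = 0 carry 1
  0+1+1 = 0 carry 1
  1+0+1 = 0 carry 1
  0+0+1 = 1
  1+0 = 1
  0+1 = 1
  0+1 = 1
  1+0 = 1
  0+1 = 1
  1+0 = 1
  0+1 = 1
  0+1 = 1
  0+0 = 0
  1+0 = 1
  1+0 = 1
  0+1 = 1
  0+0 = 0
  1+1 = 0 carry 1
  1+0+1 = 0 carry 1
  0+0+1 = 1
  1+0 = 1
  1+1 = 0 carry 1
  final carry 1
Sum = 0b101100011101111111110000001000; now AND with 0b00011100010000111111001001100:
  101100011101111111110000001000
& 000011100010000111111001001100
= 000000000000000111110000001000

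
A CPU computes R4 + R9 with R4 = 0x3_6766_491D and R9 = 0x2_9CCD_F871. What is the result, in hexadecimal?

0x60434418E

Add column by column in base 16, right to left:
  D+1 = E
  1+7 = 8
  9+8 = 1 carry 1
  4+F+1 = 4 carry 1
  6+D+1 = 4 carry 1
  6+C+1 = 3 carry 1
  7+C+1 = 4 carry 1
  6+9+1 = 0 carry 1
  3+2+1 = 6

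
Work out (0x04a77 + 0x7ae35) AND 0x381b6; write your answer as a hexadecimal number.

Add column by column in base 16, right to left:
  7+5 = c
  7+3 = a
  a+e = 8 carry 1
  4+a+1 = f
  0+7 = 7
Sum = 0x7f8ac; now AND with 0x381b6:
  7&3=3, f&8=8, 8&1=0, a&b=a, c&6=4

0x380a4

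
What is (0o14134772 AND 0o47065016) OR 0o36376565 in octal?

0o14134772 AND 0o47065016 = 0o04024012.
Then OR with 0o36376565.

0o36376577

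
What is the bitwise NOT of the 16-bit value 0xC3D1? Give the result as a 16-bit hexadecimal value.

Each hex digit d becomes F−d:
  C→3, 3→C, D→2, 1→E

0x3C2E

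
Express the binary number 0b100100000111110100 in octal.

Group the bits in threes: 100 100 000 111 110 100 → 440764.

0o440764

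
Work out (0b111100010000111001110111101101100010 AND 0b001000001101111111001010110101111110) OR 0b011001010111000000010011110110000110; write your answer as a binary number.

0b11001010111111001010011110111100110

0b111100010000111001110111101101100010 AND 0b001000001101111111001010110101111110 = 0b001000000000111001000010100101100010.
Then OR with 0b011001010111000000010011110110000110.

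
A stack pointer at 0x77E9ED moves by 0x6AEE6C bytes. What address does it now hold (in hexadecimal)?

Add column by column in base 16, right to left:
  D+C = 9 carry 1
  E+6+1 = 5 carry 1
  9+E+1 = 8 carry 1
  E+E+1 = D carry 1
  7+A+1 = 2 carry 1
  7+6+1 = E

0xE2D859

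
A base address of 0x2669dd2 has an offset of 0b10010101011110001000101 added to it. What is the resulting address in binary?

0x2669dd2 = 0b10011001101001110111010010 in binary.
Add column by column in base 2, right to left:
  0+1 = 1
  1+0 = 1
  0+1 = 1
  0+0 = 0
  1+0 = 1
  0+0 = 0
  1+1 = 0 carry 1
  1+0+1 = 0 carry 1
  1+0+1 = 0 carry 1
  0+0+1 = 1
  1+1 = 0 carry 1
  1+1+1 = 1 carry 1
  1+1+1 = 1 carry 1
  0+1+1 = 0 carry 1
  0+0+1 = 1
  1+1 = 0 carry 1
  0+0+1 = 1
  1+1 = 0 carry 1
  1+0+1 = 0 carry 1
  0+1+1 = 0 carry 1
  0+0+1 = 1
  1+0 = 1
  1+1 = 0 carry 1
  0+0+1 = 1
  0+0 = 0
  1+0 = 1

0b10101100010101101000010111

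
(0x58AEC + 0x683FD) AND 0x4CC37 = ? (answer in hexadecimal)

Add column by column in base 16, right to left:
  C+D = 9 carry 1
  E+F+1 = E carry 1
  A+3+1 = E
  8+8 = 0 carry 1
  5+6+1 = C
Sum = 0xC0EE9; now AND with 0x4CC37:
  C&4=4, 0&C=0, E&C=C, E&3=2, 9&7=1

0x40C21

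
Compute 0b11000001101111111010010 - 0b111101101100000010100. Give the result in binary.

0b10000100000011110111110

Subtract column by column in base 2:
  0-0 → 0
  1-0 → 1
  0-1 → 1 (borrow)
  0-0-1 → 1 (borrow)
  1-1-1 → 1 (borrow)
  0-0-1 → 1 (borrow)
  1-0-1 → 0
  1-0 → 1
  1-0 → 1
  1-0 → 1
  1-0 → 1
  1-1 → 0
  1-1 → 0
  0-0 → 0
  1-1 → 0
  1-1 → 0
  0-0 → 0
  0-1 → 1 (borrow)
  0-1-1 → 0 (borrow)
  0-1-1 → 0 (borrow)
  0-1-1 → 0 (borrow)
  1-0-1 → 0
  1-0 → 1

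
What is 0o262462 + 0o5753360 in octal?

0o6236042

Add column by column in base 8, right to left:
  2+0 = 2
  6+6 = 4 carry 1
  4+3+1 = 0 carry 1
  2+3+1 = 6
  6+5 = 3 carry 1
  2+7+1 = 2 carry 1
  0+5+1 = 6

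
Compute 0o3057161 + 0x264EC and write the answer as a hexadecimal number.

0o3057161 = 0xC5E71 in hexadecimal.
Add column by column in base 16, right to left:
  1+C = D
  7+E = 5 carry 1
  E+4+1 = 3 carry 1
  5+6+1 = C
  C+2 = E

0xEC35D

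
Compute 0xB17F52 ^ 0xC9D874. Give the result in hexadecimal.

0x78A726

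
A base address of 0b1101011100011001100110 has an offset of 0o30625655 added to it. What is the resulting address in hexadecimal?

0x98F213

0b1101011100011001100110 = 0x35C666 in hexadecimal.
0o30625655 = 0x632BAD in hexadecimal.
Add column by column in base 16, right to left:
  6+D = 3 carry 1
  6+A+1 = 1 carry 1
  6+B+1 = 2 carry 1
  C+2+1 = F
  5+3 = 8
  3+6 = 9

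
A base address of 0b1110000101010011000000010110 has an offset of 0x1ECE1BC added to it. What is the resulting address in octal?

0o2000410722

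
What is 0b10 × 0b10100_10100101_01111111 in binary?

0b1010010100101011111110

Multiply each base-2 digit by 2, carrying:
  1×2 = 2 → write 0 carry 1
  1×2+1 = 3 → write 1 carry 1
  1×2+1 = 3 → write 1 carry 1
  1×2+1 = 3 → write 1 carry 1
  1×2+1 = 3 → write 1 carry 1
  1×2+1 = 3 → write 1 carry 1
  1×2+1 = 3 → write 1 carry 1
  0×2+1 = 1 → write 1
  1×2 = 2 → write 0 carry 1
  0×2+1 = 1 → write 1
  1×2 = 2 → write 0 carry 1
  0×2+1 = 1 → write 1
  0×2 = 0 → write 0
  1×2 = 2 → write 0 carry 1
  0×2+1 = 1 → write 1
  1×2 = 2 → write 0 carry 1
  0×2+1 = 1 → write 1
  0×2 = 0 → write 0
  1×2 = 2 → write 0 carry 1
  0×2+1 = 1 → write 1
  1×2 = 2 → write 0 carry 1
  remaining carry: 1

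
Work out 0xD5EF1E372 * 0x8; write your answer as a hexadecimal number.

0x6AF78F1B90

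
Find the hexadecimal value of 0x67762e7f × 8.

0x33bb173f8

Multiply each base-16 digit by 8, carrying:
  f×8 = 120 → write 8 carry 7
  7×8+7 = 63 → write f carry 3
  e×8+3 = 115 → write 3 carry 7
  2×8+7 = 23 → write 7 carry 1
  6×8+1 = 49 → write 1 carry 3
  7×8+3 = 59 → write b carry 3
  7×8+3 = 59 → write b carry 3
  6×8+3 = 51 → write 3 carry 3
  remaining carry: 3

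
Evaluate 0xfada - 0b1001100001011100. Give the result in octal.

0o61176

0xfada = 0o175332 in octal.
0b1001100001011100 = 0o114134 in octal.
Subtract column by column in base 8:
  2-4 → 6 (borrow)
  3-3-1 → 7 (borrow)
  3-1-1 → 1
  5-4 → 1
  7-1 → 6
  1-1 → 0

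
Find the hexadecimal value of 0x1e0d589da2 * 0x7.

Multiply each base-16 digit by 7, carrying:
  2×7 = 14 → write e
  a×7 = 70 → write 6 carry 4
  d×7+4 = 95 → write f carry 5
  9×7+5 = 68 → write 4 carry 4
  8×7+4 = 60 → write c carry 3
  5×7+3 = 38 → write 6 carry 2
  d×7+2 = 93 → write d carry 5
  0×7+5 = 5 → write 5
  e×7 = 98 → write 2 carry 6
  1×7+6 = 13 → write d

0xd25d6c4f6e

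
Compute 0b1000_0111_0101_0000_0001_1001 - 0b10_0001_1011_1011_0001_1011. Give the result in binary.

0b11001011001010011111110

Subtract column by column in base 2:
  1-1 → 0
  0-1 → 1 (borrow)
  0-0-1 → 1 (borrow)
  1-1-1 → 1 (borrow)
  1-1-1 → 1 (borrow)
  0-0-1 → 1 (borrow)
  0-0-1 → 1 (borrow)
  0-0-1 → 1 (borrow)
  0-1-1 → 0 (borrow)
  0-1-1 → 0 (borrow)
  0-0-1 → 1 (borrow)
  0-1-1 → 0 (borrow)
  1-1-1 → 1 (borrow)
  0-1-1 → 0 (borrow)
  1-0-1 → 0
  0-1 → 1 (borrow)
  1-1-1 → 1 (borrow)
  1-0-1 → 0
  1-0 → 1
  0-0 → 0
  0-0 → 0
  0-1 → 1 (borrow)
  0-0-1 → 1 (borrow)
  1-0-1 → 0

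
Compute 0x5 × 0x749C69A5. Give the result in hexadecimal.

Multiply each base-16 digit by 5, carrying:
  5×5 = 25 → write 9 carry 1
  A×5+1 = 51 → write 3 carry 3
  9×5+3 = 48 → write 0 carry 3
  6×5+3 = 33 → write 1 carry 2
  C×5+2 = 62 → write E carry 3
  9×5+3 = 48 → write 0 carry 3
  4×5+3 = 23 → write 7 carry 1
  7×5+1 = 36 → write 4 carry 2
  remaining carry: 2

0x2470E1039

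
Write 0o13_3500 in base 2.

Each octal digit is 3 bits: 1=001 3=011 3=011 5=101 0=000 0=000.

0b1011011101000000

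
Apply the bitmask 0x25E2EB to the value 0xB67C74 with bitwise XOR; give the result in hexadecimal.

0x939E9F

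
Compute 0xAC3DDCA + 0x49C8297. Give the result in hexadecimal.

0xF606061

Add column by column in base 16, right to left:
  A+7 = 1 carry 1
  C+9+1 = 6 carry 1
  D+2+1 = 0 carry 1
  D+8+1 = 6 carry 1
  3+C+1 = 0 carry 1
  C+9+1 = 6 carry 1
  A+4+1 = F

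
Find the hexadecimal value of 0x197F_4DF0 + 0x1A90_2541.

Add column by column in base 16, right to left:
  0+1 = 1
  F+4 = 3 carry 1
  D+5+1 = 3 carry 1
  4+2+1 = 7
  F+0 = F
  7+9 = 0 carry 1
  9+A+1 = 4 carry 1
  1+1+1 = 3

0x340F7331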